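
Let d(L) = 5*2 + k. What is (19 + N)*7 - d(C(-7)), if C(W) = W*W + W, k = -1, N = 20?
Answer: 264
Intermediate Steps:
C(W) = W + W**2 (C(W) = W**2 + W = W + W**2)
d(L) = 9 (d(L) = 5*2 - 1 = 10 - 1 = 9)
(19 + N)*7 - d(C(-7)) = (19 + 20)*7 - 1*9 = 39*7 - 9 = 273 - 9 = 264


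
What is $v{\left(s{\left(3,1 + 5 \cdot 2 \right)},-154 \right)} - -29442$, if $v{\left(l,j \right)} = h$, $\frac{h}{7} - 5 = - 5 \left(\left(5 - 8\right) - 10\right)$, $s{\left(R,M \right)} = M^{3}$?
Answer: $29932$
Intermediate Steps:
$h = 490$ ($h = 35 + 7 \left(- 5 \left(\left(5 - 8\right) - 10\right)\right) = 35 + 7 \left(- 5 \left(-3 - 10\right)\right) = 35 + 7 \left(\left(-5\right) \left(-13\right)\right) = 35 + 7 \cdot 65 = 35 + 455 = 490$)
$v{\left(l,j \right)} = 490$
$v{\left(s{\left(3,1 + 5 \cdot 2 \right)},-154 \right)} - -29442 = 490 - -29442 = 490 + 29442 = 29932$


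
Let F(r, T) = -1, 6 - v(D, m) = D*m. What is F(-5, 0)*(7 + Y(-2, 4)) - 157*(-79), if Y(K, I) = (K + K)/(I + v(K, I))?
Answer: 111566/9 ≈ 12396.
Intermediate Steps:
v(D, m) = 6 - D*m
Y(K, I) = 2*K/(6 + I - I*K) (Y(K, I) = (K + K)/(I + (6 - K*I)) = (2*K)/(I + (6 - I*K)) = (2*K)/(6 + I - I*K) = 2*K/(6 + I - I*K))
F(-5, 0)*(7 + Y(-2, 4)) - 157*(-79) = -(7 + 2*(-2)/(6 + 4 - 1*4*(-2))) - 157*(-79) = -(7 + 2*(-2)/(6 + 4 + 8)) + 12403 = -(7 + 2*(-2)/18) + 12403 = -(7 + 2*(-2)*(1/18)) + 12403 = -(7 - 2/9) + 12403 = -1*61/9 + 12403 = -61/9 + 12403 = 111566/9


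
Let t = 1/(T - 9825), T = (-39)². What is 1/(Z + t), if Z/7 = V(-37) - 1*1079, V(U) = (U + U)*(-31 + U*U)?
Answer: -8304/5818089649 ≈ -1.4273e-6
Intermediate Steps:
T = 1521
V(U) = 2*U*(-31 + U²) (V(U) = (2*U)*(-31 + U²) = 2*U*(-31 + U²))
t = -1/8304 (t = 1/(1521 - 9825) = 1/(-8304) = -1/8304 ≈ -0.00012042)
Z = -700637 (Z = 7*(2*(-37)*(-31 + (-37)²) - 1*1079) = 7*(2*(-37)*(-31 + 1369) - 1079) = 7*(2*(-37)*1338 - 1079) = 7*(-99012 - 1079) = 7*(-100091) = -700637)
1/(Z + t) = 1/(-700637 - 1/8304) = 1/(-5818089649/8304) = -8304/5818089649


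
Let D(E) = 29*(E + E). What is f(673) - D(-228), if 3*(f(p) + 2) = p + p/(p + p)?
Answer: 26893/2 ≈ 13447.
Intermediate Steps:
f(p) = -11/6 + p/3 (f(p) = -2 + (p + p/(p + p))/3 = -2 + (p + p/((2*p)))/3 = -2 + (p + p*(1/(2*p)))/3 = -2 + (p + 1/2)/3 = -2 + (1/2 + p)/3 = -2 + (1/6 + p/3) = -11/6 + p/3)
D(E) = 58*E (D(E) = 29*(2*E) = 58*E)
f(673) - D(-228) = (-11/6 + (1/3)*673) - 58*(-228) = (-11/6 + 673/3) - 1*(-13224) = 445/2 + 13224 = 26893/2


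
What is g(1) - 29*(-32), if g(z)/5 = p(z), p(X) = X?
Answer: 933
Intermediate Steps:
g(z) = 5*z
g(1) - 29*(-32) = 5*1 - 29*(-32) = 5 + 928 = 933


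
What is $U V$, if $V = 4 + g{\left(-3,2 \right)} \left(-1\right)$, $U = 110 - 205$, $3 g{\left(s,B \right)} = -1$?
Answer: $- \frac{1235}{3} \approx -411.67$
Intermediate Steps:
$g{\left(s,B \right)} = - \frac{1}{3}$ ($g{\left(s,B \right)} = \frac{1}{3} \left(-1\right) = - \frac{1}{3}$)
$U = -95$
$V = \frac{13}{3}$ ($V = 4 - - \frac{1}{3} = 4 + \frac{1}{3} = \frac{13}{3} \approx 4.3333$)
$U V = \left(-95\right) \frac{13}{3} = - \frac{1235}{3}$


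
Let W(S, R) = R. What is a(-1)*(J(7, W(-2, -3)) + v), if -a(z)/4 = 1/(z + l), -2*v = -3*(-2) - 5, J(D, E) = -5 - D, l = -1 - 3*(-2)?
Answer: 25/2 ≈ 12.500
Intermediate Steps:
l = 5 (l = -1 + 6 = 5)
v = -½ (v = -(-3*(-2) - 5)/2 = -(6 - 5)/2 = -½*1 = -½ ≈ -0.50000)
a(z) = -4/(5 + z) (a(z) = -4/(z + 5) = -4/(5 + z))
a(-1)*(J(7, W(-2, -3)) + v) = (-4/(5 - 1))*((-5 - 1*7) - ½) = (-4/4)*((-5 - 7) - ½) = (-4*¼)*(-12 - ½) = -1*(-25/2) = 25/2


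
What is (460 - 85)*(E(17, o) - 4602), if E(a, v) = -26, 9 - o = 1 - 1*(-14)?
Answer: -1735500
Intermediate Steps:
o = -6 (o = 9 - (1 - 1*(-14)) = 9 - (1 + 14) = 9 - 1*15 = 9 - 15 = -6)
(460 - 85)*(E(17, o) - 4602) = (460 - 85)*(-26 - 4602) = 375*(-4628) = -1735500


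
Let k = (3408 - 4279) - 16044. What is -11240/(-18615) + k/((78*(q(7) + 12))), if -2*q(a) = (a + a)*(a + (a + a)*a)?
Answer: 63249419/69984954 ≈ 0.90376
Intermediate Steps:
q(a) = -a*(a + 2*a²) (q(a) = -(a + a)*(a + (a + a)*a)/2 = -2*a*(a + (2*a)*a)/2 = -2*a*(a + 2*a²)/2 = -a*(a + 2*a²))
k = -16915 (k = -871 - 16044 = -16915)
-11240/(-18615) + k/((78*(q(7) + 12))) = -11240/(-18615) - 16915*1/(78*(7²*(-1 - 2*7) + 12)) = -11240*(-1/18615) - 16915*1/(78*(49*(-1 - 14) + 12)) = 2248/3723 - 16915*1/(78*(49*(-15) + 12)) = 2248/3723 - 16915*1/(78*(-735 + 12)) = 2248/3723 - 16915/(78*(-723)) = 2248/3723 - 16915/(-56394) = 2248/3723 - 16915*(-1/56394) = 2248/3723 + 16915/56394 = 63249419/69984954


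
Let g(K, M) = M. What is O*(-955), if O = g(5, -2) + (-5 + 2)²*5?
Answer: -41065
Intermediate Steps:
O = 43 (O = -2 + (-5 + 2)²*5 = -2 + (-3)²*5 = -2 + 9*5 = -2 + 45 = 43)
O*(-955) = 43*(-955) = -41065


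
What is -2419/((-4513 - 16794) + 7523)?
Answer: 2419/13784 ≈ 0.17549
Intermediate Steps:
-2419/((-4513 - 16794) + 7523) = -2419/(-21307 + 7523) = -2419/(-13784) = -2419*(-1/13784) = 2419/13784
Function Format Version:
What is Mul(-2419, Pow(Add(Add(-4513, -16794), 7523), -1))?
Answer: Rational(2419, 13784) ≈ 0.17549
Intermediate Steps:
Mul(-2419, Pow(Add(Add(-4513, -16794), 7523), -1)) = Mul(-2419, Pow(Add(-21307, 7523), -1)) = Mul(-2419, Pow(-13784, -1)) = Mul(-2419, Rational(-1, 13784)) = Rational(2419, 13784)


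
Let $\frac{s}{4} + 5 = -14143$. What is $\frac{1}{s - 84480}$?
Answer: $- \frac{1}{141072} \approx -7.0886 \cdot 10^{-6}$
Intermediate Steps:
$s = -56592$ ($s = -20 + 4 \left(-14143\right) = -20 - 56572 = -56592$)
$\frac{1}{s - 84480} = \frac{1}{-56592 - 84480} = \frac{1}{-141072} = - \frac{1}{141072}$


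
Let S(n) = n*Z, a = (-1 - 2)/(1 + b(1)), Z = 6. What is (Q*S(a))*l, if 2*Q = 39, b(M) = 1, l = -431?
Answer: 151281/2 ≈ 75641.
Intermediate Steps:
Q = 39/2 (Q = (1/2)*39 = 39/2 ≈ 19.500)
a = -3/2 (a = (-1 - 2)/(1 + 1) = -3/2 ≈ -1.5000)
S(n) = 6*n (S(n) = n*6 = 6*n)
(Q*S(a))*l = (39*(6*(-3/2))/2)*(-431) = ((39/2)*(-9))*(-431) = -351/2*(-431) = 151281/2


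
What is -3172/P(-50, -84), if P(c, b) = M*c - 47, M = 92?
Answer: 3172/4647 ≈ 0.68259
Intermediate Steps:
P(c, b) = -47 + 92*c (P(c, b) = 92*c - 47 = -47 + 92*c)
-3172/P(-50, -84) = -3172/(-47 + 92*(-50)) = -3172/(-47 - 4600) = -3172/(-4647) = -3172*(-1/4647) = 3172/4647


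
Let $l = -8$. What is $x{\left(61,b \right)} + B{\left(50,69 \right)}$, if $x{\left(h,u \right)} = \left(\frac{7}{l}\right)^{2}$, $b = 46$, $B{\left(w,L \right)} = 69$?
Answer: $\frac{4465}{64} \approx 69.766$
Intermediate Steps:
$x{\left(h,u \right)} = \frac{49}{64}$ ($x{\left(h,u \right)} = \left(\frac{7}{-8}\right)^{2} = \left(7 \left(- \frac{1}{8}\right)\right)^{2} = \left(- \frac{7}{8}\right)^{2} = \frac{49}{64}$)
$x{\left(61,b \right)} + B{\left(50,69 \right)} = \frac{49}{64} + 69 = \frac{4465}{64}$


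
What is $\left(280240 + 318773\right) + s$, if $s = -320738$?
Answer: $278275$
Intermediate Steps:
$\left(280240 + 318773\right) + s = \left(280240 + 318773\right) - 320738 = 599013 - 320738 = 278275$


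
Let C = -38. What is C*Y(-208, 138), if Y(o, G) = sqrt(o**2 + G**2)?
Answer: -76*sqrt(15577) ≈ -9485.4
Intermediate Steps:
Y(o, G) = sqrt(G**2 + o**2)
C*Y(-208, 138) = -38*sqrt(138**2 + (-208)**2) = -38*sqrt(19044 + 43264) = -76*sqrt(15577)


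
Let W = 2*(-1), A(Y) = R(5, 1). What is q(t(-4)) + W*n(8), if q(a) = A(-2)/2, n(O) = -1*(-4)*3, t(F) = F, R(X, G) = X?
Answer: -43/2 ≈ -21.500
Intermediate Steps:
A(Y) = 5
W = -2
n(O) = 12 (n(O) = 4*3 = 12)
q(a) = 5/2
q(t(-4)) + W*n(8) = 5/2 - 2*12 = 5/2 - 24 = -43/2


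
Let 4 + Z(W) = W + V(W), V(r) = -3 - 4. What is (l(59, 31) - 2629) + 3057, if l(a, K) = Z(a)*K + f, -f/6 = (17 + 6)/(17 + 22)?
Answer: 24862/13 ≈ 1912.5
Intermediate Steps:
V(r) = -7
Z(W) = -11 + W (Z(W) = -4 + (W - 7) = -4 + (-7 + W) = -11 + W)
f = -46/13 (f = -6*(17 + 6)/(17 + 22) = -138/39 = -6*23/39 = -46/13 ≈ -3.5385)
l(a, K) = -46/13 + K*(-11 + a) (l(a, K) = (-11 + a)*K - 46/13 = K*(-11 + a) - 46/13 = -46/13 + K*(-11 + a))
(l(59, 31) - 2629) + 3057 = ((-46/13 + 31*(-11 + 59)) - 2629) + 3057 = ((-46/13 + 31*48) - 2629) + 3057 = ((-46/13 + 1488) - 2629) + 3057 = (19298/13 - 2629) + 3057 = -14879/13 + 3057 = 24862/13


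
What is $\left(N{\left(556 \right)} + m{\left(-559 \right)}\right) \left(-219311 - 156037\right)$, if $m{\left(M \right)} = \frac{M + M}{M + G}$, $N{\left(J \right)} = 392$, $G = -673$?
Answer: $- \frac{22711462947}{154} \approx -1.4748 \cdot 10^{8}$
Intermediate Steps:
$m{\left(M \right)} = \frac{2 M}{-673 + M}$ ($m{\left(M \right)} = \frac{M + M}{M - 673} = \frac{2 M}{-673 + M}$)
$\left(N{\left(556 \right)} + m{\left(-559 \right)}\right) \left(-219311 - 156037\right) = \left(392 + 2 \left(-559\right) \frac{1}{-673 - 559}\right) \left(-219311 - 156037\right) = \left(392 + 2 \left(-559\right) \frac{1}{-1232}\right) \left(-375348\right) = \left(392 + 2 \left(-559\right) \left(- \frac{1}{1232}\right)\right) \left(-375348\right) = \left(392 + \frac{559}{616}\right) \left(-375348\right) = \frac{242031}{616} \left(-375348\right) = - \frac{22711462947}{154}$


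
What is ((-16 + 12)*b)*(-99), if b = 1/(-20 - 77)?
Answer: -396/97 ≈ -4.0825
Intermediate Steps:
b = -1/97 (b = 1/(-97) = -1/97 ≈ -0.010309)
((-16 + 12)*b)*(-99) = ((-16 + 12)*(-1/97))*(-99) = -4*(-1/97)*(-99) = (4/97)*(-99) = -396/97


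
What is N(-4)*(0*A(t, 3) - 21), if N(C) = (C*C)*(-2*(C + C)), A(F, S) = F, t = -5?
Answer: -5376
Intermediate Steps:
N(C) = -4*C³ (N(C) = C²*(-4*C) = -4*C³)
N(-4)*(0*A(t, 3) - 21) = (-4*(-4)³)*(0*(-5) - 21) = (-4*(-64))*(0 - 21) = 256*(-21) = -5376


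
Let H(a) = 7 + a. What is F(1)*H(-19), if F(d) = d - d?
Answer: 0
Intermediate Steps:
F(d) = 0
F(1)*H(-19) = 0*(7 - 19) = 0*(-12) = 0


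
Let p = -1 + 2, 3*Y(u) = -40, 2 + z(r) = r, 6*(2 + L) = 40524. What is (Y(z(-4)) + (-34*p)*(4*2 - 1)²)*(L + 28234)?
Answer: -58753156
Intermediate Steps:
L = 6752 (L = -2 + (⅙)*40524 = -2 + 6754 = 6752)
z(r) = -2 + r
Y(u) = -40/3 (Y(u) = (⅓)*(-40) = -40/3)
p = 1
(Y(z(-4)) + (-34*p)*(4*2 - 1)²)*(L + 28234) = (-40/3 + (-34*1)*(4*2 - 1)²)*(6752 + 28234) = (-40/3 - 34*(8 - 1)²)*34986 = (-40/3 - 34*7²)*34986 = (-40/3 - 34*49)*34986 = (-40/3 - 1666)*34986 = -5038/3*34986 = -58753156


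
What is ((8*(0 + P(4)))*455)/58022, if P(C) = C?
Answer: 7280/29011 ≈ 0.25094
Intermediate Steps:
((8*(0 + P(4)))*455)/58022 = ((8*(0 + 4))*455)/58022 = ((8*4)*455)*(1/58022) = (32*455)*(1/58022) = 14560*(1/58022) = 7280/29011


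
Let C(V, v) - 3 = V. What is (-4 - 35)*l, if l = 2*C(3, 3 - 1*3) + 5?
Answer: -663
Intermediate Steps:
C(V, v) = 3 + V
l = 17 (l = 2*(3 + 3) + 5 = 2*6 + 5 = 12 + 5 = 17)
(-4 - 35)*l = (-4 - 35)*17 = -39*17 = -663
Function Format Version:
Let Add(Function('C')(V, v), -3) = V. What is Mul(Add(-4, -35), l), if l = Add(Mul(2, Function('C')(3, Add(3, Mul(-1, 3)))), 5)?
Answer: -663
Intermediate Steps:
Function('C')(V, v) = Add(3, V)
l = 17 (l = Add(Mul(2, Add(3, 3)), 5) = Add(Mul(2, 6), 5) = Add(12, 5) = 17)
Mul(Add(-4, -35), l) = Mul(Add(-4, -35), 17) = Mul(-39, 17) = -663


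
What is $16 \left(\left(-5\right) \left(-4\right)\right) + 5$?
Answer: $325$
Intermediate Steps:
$16 \left(\left(-5\right) \left(-4\right)\right) + 5 = 16 \cdot 20 + 5 = 320 + 5 = 325$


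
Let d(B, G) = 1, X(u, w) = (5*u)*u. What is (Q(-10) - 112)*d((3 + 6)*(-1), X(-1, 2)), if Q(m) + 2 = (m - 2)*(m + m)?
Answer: 126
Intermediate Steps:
X(u, w) = 5*u²
Q(m) = -2 + 2*m*(-2 + m) (Q(m) = -2 + (m - 2)*(m + m) = -2 + (-2 + m)*(2*m) = -2 + 2*m*(-2 + m))
(Q(-10) - 112)*d((3 + 6)*(-1), X(-1, 2)) = ((-2 - 4*(-10) + 2*(-10)²) - 112)*1 = ((-2 + 40 + 2*100) - 112)*1 = ((-2 + 40 + 200) - 112)*1 = (238 - 112)*1 = 126*1 = 126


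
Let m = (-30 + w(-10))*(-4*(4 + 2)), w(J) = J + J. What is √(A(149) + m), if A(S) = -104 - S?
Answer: √947 ≈ 30.773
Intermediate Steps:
w(J) = 2*J
m = 1200 (m = (-30 + 2*(-10))*(-4*(4 + 2)) = (-30 - 20)*(-4*6) = -50*(-24) = 1200)
√(A(149) + m) = √((-104 - 1*149) + 1200) = √((-104 - 149) + 1200) = √(-253 + 1200) = √947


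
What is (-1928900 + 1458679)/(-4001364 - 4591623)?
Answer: 470221/8592987 ≈ 0.054721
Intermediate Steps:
(-1928900 + 1458679)/(-4001364 - 4591623) = -470221/(-8592987) = -470221*(-1/8592987) = 470221/8592987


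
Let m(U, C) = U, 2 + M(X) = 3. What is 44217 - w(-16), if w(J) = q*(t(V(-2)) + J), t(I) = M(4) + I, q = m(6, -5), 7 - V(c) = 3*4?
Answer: 44337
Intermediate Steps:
M(X) = 1 (M(X) = -2 + 3 = 1)
V(c) = -5 (V(c) = 7 - 3*4 = 7 - 1*12 = 7 - 12 = -5)
q = 6
t(I) = 1 + I
w(J) = -24 + 6*J (w(J) = 6*((1 - 5) + J) = 6*(-4 + J) = -24 + 6*J)
44217 - w(-16) = 44217 - (-24 + 6*(-16)) = 44217 - (-24 - 96) = 44217 - 1*(-120) = 44217 + 120 = 44337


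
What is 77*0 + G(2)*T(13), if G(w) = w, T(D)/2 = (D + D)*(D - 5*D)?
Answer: -5408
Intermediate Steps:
T(D) = -16*D² (T(D) = 2*((D + D)*(D - 5*D)) = 2*((2*D)*(-4*D)) = 2*(-8*D²) = -16*D²)
77*0 + G(2)*T(13) = 77*0 + 2*(-16*13²) = 0 + 2*(-16*169) = 0 + 2*(-2704) = 0 - 5408 = -5408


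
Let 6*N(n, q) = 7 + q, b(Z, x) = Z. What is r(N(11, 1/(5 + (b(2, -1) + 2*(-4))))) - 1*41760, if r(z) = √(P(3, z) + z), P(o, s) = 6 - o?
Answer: -41758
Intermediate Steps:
N(n, q) = 7/6 + q/6 (N(n, q) = (7 + q)/6 = 7/6 + q/6)
r(z) = √(3 + z) (r(z) = √((6 - 1*3) + z) = √((6 - 3) + z) = √(3 + z))
r(N(11, 1/(5 + (b(2, -1) + 2*(-4))))) - 1*41760 = √(3 + (7/6 + 1/(6*(5 + (2 + 2*(-4)))))) - 1*41760 = √(3 + (7/6 + 1/(6*(5 + (2 - 8))))) - 41760 = √(3 + (7/6 + 1/(6*(5 - 6)))) - 41760 = √(3 + (7/6 + (⅙)/(-1))) - 41760 = √(3 + (7/6 + (⅙)*(-1))) - 41760 = √(3 + (7/6 - ⅙)) - 41760 = √(3 + 1) - 41760 = √4 - 41760 = 2 - 41760 = -41758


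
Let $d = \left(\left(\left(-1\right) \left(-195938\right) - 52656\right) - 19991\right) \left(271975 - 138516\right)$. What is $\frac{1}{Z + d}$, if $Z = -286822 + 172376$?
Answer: $\frac{1}{16454179123} \approx 6.0775 \cdot 10^{-11}$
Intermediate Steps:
$Z = -114446$
$d = 16454293569$ ($d = \left(\left(195938 - 52656\right) - 19991\right) 133459 = \left(143282 - 19991\right) 133459 = 123291 \cdot 133459 = 16454293569$)
$\frac{1}{Z + d} = \frac{1}{-114446 + 16454293569} = \frac{1}{16454179123}$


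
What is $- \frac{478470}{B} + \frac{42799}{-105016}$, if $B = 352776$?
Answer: $- \frac{2722727731}{1543630184} \approx -1.7638$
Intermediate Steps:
$- \frac{478470}{B} + \frac{42799}{-105016} = - \frac{478470}{352776} + \frac{42799}{-105016} = \left(-478470\right) \frac{1}{352776} + 42799 \left(- \frac{1}{105016}\right) = - \frac{79745}{58796} - \frac{42799}{105016} = - \frac{2722727731}{1543630184}$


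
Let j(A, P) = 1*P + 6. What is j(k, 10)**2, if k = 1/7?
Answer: 256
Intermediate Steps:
k = 1/7 ≈ 0.14286
j(A, P) = 6 + P (j(A, P) = P + 6 = 6 + P)
j(k, 10)**2 = (6 + 10)**2 = 16**2 = 256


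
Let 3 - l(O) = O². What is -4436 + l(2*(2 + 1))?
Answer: -4469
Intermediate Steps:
l(O) = 3 - O²
-4436 + l(2*(2 + 1)) = -4436 + (3 - (2*(2 + 1))²) = -4436 + (3 - (2*3)²) = -4436 + (3 - 1*6²) = -4436 + (3 - 1*36) = -4436 + (3 - 36) = -4436 - 33 = -4469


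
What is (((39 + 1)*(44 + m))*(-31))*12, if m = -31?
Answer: -193440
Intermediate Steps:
(((39 + 1)*(44 + m))*(-31))*12 = (((39 + 1)*(44 - 31))*(-31))*12 = ((40*13)*(-31))*12 = (520*(-31))*12 = -16120*12 = -193440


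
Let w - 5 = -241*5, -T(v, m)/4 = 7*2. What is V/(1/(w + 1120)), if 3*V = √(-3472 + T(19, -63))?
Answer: -1120*I*√2 ≈ -1583.9*I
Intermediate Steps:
T(v, m) = -56 (T(v, m) = -28*2 = -4*14 = -56)
w = -1200 (w = 5 - 241*5 = 5 - 1205 = -1200)
V = 14*I*√2 (V = √(-3472 - 56)/3 = √(-3528)/3 = (42*I*√2)/3 = 14*I*√2 ≈ 19.799*I)
V/(1/(w + 1120)) = (14*I*√2)/(1/(-1200 + 1120)) = (14*I*√2)/(1/(-80)) = (14*I*√2)/(-1/80) = (14*I*√2)*(-80) = -1120*I*√2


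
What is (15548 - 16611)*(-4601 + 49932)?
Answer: -48186853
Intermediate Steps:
(15548 - 16611)*(-4601 + 49932) = -1063*45331 = -48186853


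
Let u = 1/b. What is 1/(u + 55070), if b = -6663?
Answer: 6663/366931409 ≈ 1.8159e-5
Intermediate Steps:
u = -1/6663 (u = 1/(-6663) = -1/6663 ≈ -0.00015008)
1/(u + 55070) = 1/(-1/6663 + 55070) = 1/(366931409/6663) = 6663/366931409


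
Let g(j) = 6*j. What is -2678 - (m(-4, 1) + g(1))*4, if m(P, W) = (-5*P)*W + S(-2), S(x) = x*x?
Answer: -2798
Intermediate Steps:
S(x) = x**2
m(P, W) = 4 - 5*P*W (m(P, W) = (-5*P)*W + (-2)**2 = -5*P*W + 4 = 4 - 5*P*W)
-2678 - (m(-4, 1) + g(1))*4 = -2678 - ((4 - 5*(-4)*1) + 6*1)*4 = -2678 - ((4 + 20) + 6)*4 = -2678 - (24 + 6)*4 = -2678 - 30*4 = -2678 - 1*120 = -2678 - 120 = -2798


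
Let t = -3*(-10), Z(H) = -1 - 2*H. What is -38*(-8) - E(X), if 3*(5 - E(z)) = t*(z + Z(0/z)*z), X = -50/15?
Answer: 299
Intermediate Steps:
t = 30
X = -10/3 (X = -50*1/15 = -10/3 ≈ -3.3333)
E(z) = 5 (E(z) = 5 - 10*(z + (-1 - 0/z)*z) = 5 - 10*(z + (-1 - 2*0)*z) = 5 - 10*(z + (-1 + 0)*z) = 5 - 10*(z - z) = 5 - 10*0 = 5 - ⅓*0 = 5 + 0 = 5)
-38*(-8) - E(X) = -38*(-8) - 1*5 = 304 - 5 = 299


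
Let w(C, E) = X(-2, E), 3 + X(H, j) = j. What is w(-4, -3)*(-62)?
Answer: 372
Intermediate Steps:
X(H, j) = -3 + j
w(C, E) = -3 + E
w(-4, -3)*(-62) = (-3 - 3)*(-62) = -6*(-62) = 372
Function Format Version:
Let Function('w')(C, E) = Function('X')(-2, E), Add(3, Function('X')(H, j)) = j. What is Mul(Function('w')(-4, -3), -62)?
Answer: 372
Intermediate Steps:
Function('X')(H, j) = Add(-3, j)
Function('w')(C, E) = Add(-3, E)
Mul(Function('w')(-4, -3), -62) = Mul(Add(-3, -3), -62) = Mul(-6, -62) = 372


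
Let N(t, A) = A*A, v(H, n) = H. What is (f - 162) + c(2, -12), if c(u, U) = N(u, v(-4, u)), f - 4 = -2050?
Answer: -2192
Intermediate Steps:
f = -2046 (f = 4 - 2050 = -2046)
N(t, A) = A**2
c(u, U) = 16 (c(u, U) = (-4)**2 = 16)
(f - 162) + c(2, -12) = (-2046 - 162) + 16 = -2208 + 16 = -2192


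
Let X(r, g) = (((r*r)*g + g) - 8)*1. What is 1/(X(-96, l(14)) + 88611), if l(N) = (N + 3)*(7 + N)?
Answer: 1/3379072 ≈ 2.9594e-7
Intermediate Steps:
l(N) = (3 + N)*(7 + N)
X(r, g) = -8 + g + g*r² (X(r, g) = ((r²*g + g) - 8)*1 = ((g*r² + g) - 8)*1 = ((g + g*r²) - 8)*1 = (-8 + g + g*r²)*1 = -8 + g + g*r²)
1/(X(-96, l(14)) + 88611) = 1/((-8 + (21 + 14² + 10*14) + (21 + 14² + 10*14)*(-96)²) + 88611) = 1/((-8 + (21 + 196 + 140) + (21 + 196 + 140)*9216) + 88611) = 1/((-8 + 357 + 357*9216) + 88611) = 1/((-8 + 357 + 3290112) + 88611) = 1/(3290461 + 88611) = 1/3379072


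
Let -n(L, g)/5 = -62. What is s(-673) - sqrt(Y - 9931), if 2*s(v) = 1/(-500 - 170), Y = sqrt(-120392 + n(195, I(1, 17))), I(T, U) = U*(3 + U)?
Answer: -1/1340 - sqrt(-9931 + I*sqrt(120082)) ≈ -1.7391 - 99.67*I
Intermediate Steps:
n(L, g) = 310 (n(L, g) = -5*(-62) = 310)
Y = I*sqrt(120082) (Y = sqrt(-120392 + 310) = sqrt(-120082) = I*sqrt(120082) ≈ 346.53*I)
s(v) = -1/1340 (s(v) = 1/(2*(-500 - 170)) = (1/2)/(-670) = (1/2)*(-1/670) = -1/1340)
s(-673) - sqrt(Y - 9931) = -1/1340 - sqrt(I*sqrt(120082) - 9931) = -1/1340 - sqrt(-9931 + I*sqrt(120082))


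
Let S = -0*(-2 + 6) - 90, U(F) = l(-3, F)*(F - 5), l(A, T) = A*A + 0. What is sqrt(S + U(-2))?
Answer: 3*I*sqrt(17) ≈ 12.369*I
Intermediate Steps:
l(A, T) = A**2 (l(A, T) = A**2 + 0 = A**2)
U(F) = -45 + 9*F (U(F) = (-3)**2*(F - 5) = 9*(-5 + F) = -45 + 9*F)
S = -90 (S = -0*4 - 90 = -36*0 - 90 = 0 - 90 = -90)
sqrt(S + U(-2)) = sqrt(-90 + (-45 + 9*(-2))) = sqrt(-90 + (-45 - 18)) = sqrt(-90 - 63) = sqrt(-153) = 3*I*sqrt(17)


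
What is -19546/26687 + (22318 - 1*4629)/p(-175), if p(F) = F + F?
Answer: -68415349/1334350 ≈ -51.272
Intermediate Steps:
p(F) = 2*F
-19546/26687 + (22318 - 1*4629)/p(-175) = -19546/26687 + (22318 - 1*4629)/((2*(-175))) = -19546*1/26687 + (22318 - 4629)/(-350) = -19546/26687 + 17689*(-1/350) = -19546/26687 - 2527/50 = -68415349/1334350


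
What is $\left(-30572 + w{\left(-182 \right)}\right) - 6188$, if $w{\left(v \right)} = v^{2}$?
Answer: $-3636$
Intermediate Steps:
$\left(-30572 + w{\left(-182 \right)}\right) - 6188 = \left(-30572 + \left(-182\right)^{2}\right) - 6188 = \left(-30572 + 33124\right) - 6188 = 2552 - 6188 = -3636$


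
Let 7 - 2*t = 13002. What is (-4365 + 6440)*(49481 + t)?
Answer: 178381525/2 ≈ 8.9191e+7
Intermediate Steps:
t = -12995/2 (t = 7/2 - 1/2*13002 = 7/2 - 6501 = -12995/2 ≈ -6497.5)
(-4365 + 6440)*(49481 + t) = (-4365 + 6440)*(49481 - 12995/2) = 2075*(85967/2) = 178381525/2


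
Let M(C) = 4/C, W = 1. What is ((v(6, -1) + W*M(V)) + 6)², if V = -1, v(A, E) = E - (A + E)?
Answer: 16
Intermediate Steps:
v(A, E) = -A (v(A, E) = E + (-A - E) = -A)
((v(6, -1) + W*M(V)) + 6)² = ((-1*6 + 1*(4/(-1))) + 6)² = ((-6 + 1*(4*(-1))) + 6)² = ((-6 + 1*(-4)) + 6)² = ((-6 - 4) + 6)² = (-10 + 6)² = (-4)² = 16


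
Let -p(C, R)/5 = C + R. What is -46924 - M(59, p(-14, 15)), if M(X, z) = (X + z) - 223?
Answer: -46755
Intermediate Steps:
p(C, R) = -5*C - 5*R (p(C, R) = -5*(C + R) = -5*C - 5*R)
M(X, z) = -223 + X + z
-46924 - M(59, p(-14, 15)) = -46924 - (-223 + 59 + (-5*(-14) - 5*15)) = -46924 - (-223 + 59 + (70 - 75)) = -46924 - (-223 + 59 - 5) = -46924 - 1*(-169) = -46924 + 169 = -46755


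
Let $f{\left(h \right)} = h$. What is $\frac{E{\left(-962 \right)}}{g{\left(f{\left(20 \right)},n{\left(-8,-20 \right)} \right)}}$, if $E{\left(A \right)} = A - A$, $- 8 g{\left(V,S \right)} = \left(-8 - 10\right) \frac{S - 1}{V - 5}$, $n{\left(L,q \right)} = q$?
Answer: $0$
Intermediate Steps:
$g{\left(V,S \right)} = \frac{9 \left(-1 + S\right)}{4 \left(-5 + V\right)}$ ($g{\left(V,S \right)} = - \frac{\left(-8 - 10\right) \frac{S - 1}{V - 5}}{8} = - \frac{\left(-18\right) \frac{-1 + S}{-5 + V}}{8} = - \frac{\left(-18\right) \frac{1}{-5 + V} \left(-1 + S\right)}{8} = \frac{9 \left(-1 + S\right)}{4 \left(-5 + V\right)}$)
$E{\left(A \right)} = 0$
$\frac{E{\left(-962 \right)}}{g{\left(f{\left(20 \right)},n{\left(-8,-20 \right)} \right)}} = \frac{0}{\frac{9}{4} \frac{1}{-5 + 20} \left(-1 - 20\right)} = \frac{0}{\frac{9}{4} \cdot \frac{1}{15} \left(-21\right)} = \frac{0}{- \frac{63}{20}} = 0 \left(- \frac{20}{63}\right) = 0$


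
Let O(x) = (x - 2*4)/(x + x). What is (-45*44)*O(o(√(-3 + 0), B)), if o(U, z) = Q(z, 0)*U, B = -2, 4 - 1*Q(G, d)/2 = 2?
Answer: -990 - 660*I*√3 ≈ -990.0 - 1143.2*I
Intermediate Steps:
Q(G, d) = 4 (Q(G, d) = 8 - 2*2 = 8 - 4 = 4)
o(U, z) = 4*U
O(x) = (-8 + x)/(2*x) (O(x) = (x - 8)/((2*x)) = (-8 + x)*(1/(2*x)) = (-8 + x)/(2*x))
(-45*44)*O(o(√(-3 + 0), B)) = (-45*44)*((-8 + 4*√(-3 + 0))/(2*((4*√(-3 + 0))))) = -990*(-8 + 4*√(-3))/(4*√(-3)) = -990*(-8 + 4*(I*√3))/(4*(I*√3)) = -990*(-8 + 4*I*√3)/(4*I*√3) = -990*(-I*√3/12)*(-8 + 4*I*√3) = -(-165)*I*√3*(-8 + 4*I*√3)/2 = 165*I*√3*(-8 + 4*I*√3)/2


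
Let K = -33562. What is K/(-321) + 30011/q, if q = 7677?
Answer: 89096335/821439 ≈ 108.46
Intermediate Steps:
K/(-321) + 30011/q = -33562/(-321) + 30011/7677 = -33562*(-1/321) + 30011*(1/7677) = 33562/321 + 30011/7677 = 89096335/821439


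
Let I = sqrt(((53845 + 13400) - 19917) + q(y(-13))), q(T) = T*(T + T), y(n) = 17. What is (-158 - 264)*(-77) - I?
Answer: 32494 - sqrt(47906) ≈ 32275.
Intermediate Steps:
q(T) = 2*T**2 (q(T) = T*(2*T) = 2*T**2)
I = sqrt(47906) (I = sqrt(((53845 + 13400) - 19917) + 2*17**2) = sqrt((67245 - 19917) + 2*289) = sqrt(47328 + 578) = sqrt(47906) ≈ 218.87)
(-158 - 264)*(-77) - I = (-158 - 264)*(-77) - sqrt(47906) = -422*(-77) - sqrt(47906) = 32494 - sqrt(47906)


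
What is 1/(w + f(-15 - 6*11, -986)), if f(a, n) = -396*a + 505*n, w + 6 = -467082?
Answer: -1/932942 ≈ -1.0719e-6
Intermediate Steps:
w = -467088 (w = -6 - 467082 = -467088)
1/(w + f(-15 - 6*11, -986)) = 1/(-467088 + (-396*(-15 - 6*11) + 505*(-986))) = 1/(-467088 + (-396*(-15 - 66) - 497930)) = 1/(-467088 + (-396*(-81) - 497930)) = 1/(-467088 + (32076 - 497930)) = 1/(-467088 - 465854) = 1/(-932942) = -1/932942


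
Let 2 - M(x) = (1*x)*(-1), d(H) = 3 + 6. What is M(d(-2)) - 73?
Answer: -62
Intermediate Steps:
d(H) = 9
M(x) = 2 + x (M(x) = 2 - 1*x*(-1) = 2 - x*(-1) = 2 - (-1)*x = 2 + x)
M(d(-2)) - 73 = (2 + 9) - 73 = 11 - 73 = -62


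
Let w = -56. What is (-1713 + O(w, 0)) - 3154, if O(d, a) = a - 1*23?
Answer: -4890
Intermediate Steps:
O(d, a) = -23 + a (O(d, a) = a - 23 = -23 + a)
(-1713 + O(w, 0)) - 3154 = (-1713 + (-23 + 0)) - 3154 = (-1713 - 23) - 3154 = -1736 - 3154 = -4890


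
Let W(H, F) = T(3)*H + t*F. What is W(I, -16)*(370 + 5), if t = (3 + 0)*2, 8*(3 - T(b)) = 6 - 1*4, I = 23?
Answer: -49125/4 ≈ -12281.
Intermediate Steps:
T(b) = 11/4 (T(b) = 3 - (6 - 1*4)/8 = 3 - (6 - 4)/8 = 3 - ⅛*2 = 3 - ¼ = 11/4)
t = 6 (t = 3*2 = 6)
W(H, F) = 6*F + 11*H/4 (W(H, F) = 11*H/4 + 6*F = 6*F + 11*H/4)
W(I, -16)*(370 + 5) = (6*(-16) + (11/4)*23)*(370 + 5) = (-96 + 253/4)*375 = -131/4*375 = -49125/4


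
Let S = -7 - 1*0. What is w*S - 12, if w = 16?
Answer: -124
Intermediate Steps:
S = -7 (S = -7 + 0 = -7)
w*S - 12 = 16*(-7) - 12 = -112 - 12 = -124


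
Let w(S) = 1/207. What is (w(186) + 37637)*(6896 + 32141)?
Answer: 304131801820/207 ≈ 1.4692e+9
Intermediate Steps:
w(S) = 1/207
(w(186) + 37637)*(6896 + 32141) = (1/207 + 37637)*(6896 + 32141) = (7790860/207)*39037 = 304131801820/207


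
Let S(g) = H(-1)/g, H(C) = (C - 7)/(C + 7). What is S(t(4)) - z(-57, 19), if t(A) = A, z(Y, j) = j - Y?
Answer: -229/3 ≈ -76.333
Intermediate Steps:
H(C) = (-7 + C)/(7 + C)
S(g) = -4/(3*g) (S(g) = ((-7 - 1)/(7 - 1))/g = (-8/6)/g = ((1/6)*(-8))/g = -4/(3*g))
S(t(4)) - z(-57, 19) = -4/3/4 - (19 - 1*(-57)) = -4/3*1/4 - (19 + 57) = -1/3 - 1*76 = -1/3 - 76 = -229/3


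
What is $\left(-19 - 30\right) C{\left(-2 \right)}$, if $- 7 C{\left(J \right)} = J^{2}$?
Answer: $28$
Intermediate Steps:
$C{\left(J \right)} = - \frac{J^{2}}{7}$
$\left(-19 - 30\right) C{\left(-2 \right)} = \left(-19 - 30\right) \left(- \frac{\left(-2\right)^{2}}{7}\right) = - 49 \left(\left(- \frac{1}{7}\right) 4\right) = \left(-49\right) \left(- \frac{4}{7}\right) = 28$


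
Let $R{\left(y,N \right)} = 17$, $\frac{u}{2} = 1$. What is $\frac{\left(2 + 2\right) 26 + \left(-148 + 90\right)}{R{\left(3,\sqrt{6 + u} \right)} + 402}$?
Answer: $\frac{46}{419} \approx 0.10979$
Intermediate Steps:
$u = 2$ ($u = 2 \cdot 1 = 2$)
$\frac{\left(2 + 2\right) 26 + \left(-148 + 90\right)}{R{\left(3,\sqrt{6 + u} \right)} + 402} = \frac{\left(2 + 2\right) 26 + \left(-148 + 90\right)}{17 + 402} = \frac{4 \cdot 26 - 58}{419} = \left(104 - 58\right) \frac{1}{419} = 46 \cdot \frac{1}{419} = \frac{46}{419}$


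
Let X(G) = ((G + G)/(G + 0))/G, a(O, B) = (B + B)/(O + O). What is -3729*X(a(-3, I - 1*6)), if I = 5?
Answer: -22374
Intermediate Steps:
a(O, B) = B/O (a(O, B) = (2*B)/((2*O)) = (2*B)*(1/(2*O)) = B/O)
X(G) = 2/G (X(G) = ((2*G)/G)/G = 2/G)
-3729*X(a(-3, I - 1*6)) = -7458/((5 - 1*6)/(-3)) = -7458/((5 - 6)*(-⅓)) = -7458/((-1*(-⅓))) = -7458/⅓ = -7458*3 = -3729*6 = -22374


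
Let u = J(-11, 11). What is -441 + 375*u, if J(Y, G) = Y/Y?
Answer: -66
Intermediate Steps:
J(Y, G) = 1
u = 1
-441 + 375*u = -441 + 375*1 = -441 + 375 = -66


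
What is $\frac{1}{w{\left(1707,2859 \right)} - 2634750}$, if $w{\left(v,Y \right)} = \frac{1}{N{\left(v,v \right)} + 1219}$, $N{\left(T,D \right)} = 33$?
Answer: $- \frac{1252}{3298706999} \approx -3.7954 \cdot 10^{-7}$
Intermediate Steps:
$w{\left(v,Y \right)} = \frac{1}{1252}$ ($w{\left(v,Y \right)} = \frac{1}{33 + 1219} = \frac{1}{1252}$)
$\frac{1}{w{\left(1707,2859 \right)} - 2634750} = \frac{1}{\frac{1}{1252} - 2634750} = \frac{1}{- \frac{3298706999}{1252}} = - \frac{1252}{3298706999}$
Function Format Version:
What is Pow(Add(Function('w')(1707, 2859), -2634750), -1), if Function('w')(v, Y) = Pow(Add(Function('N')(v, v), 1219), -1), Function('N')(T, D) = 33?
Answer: Rational(-1252, 3298706999) ≈ -3.7954e-7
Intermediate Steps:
Function('w')(v, Y) = Rational(1, 1252) (Function('w')(v, Y) = Pow(Add(33, 1219), -1) = Pow(1252, -1) = Rational(1, 1252))
Pow(Add(Function('w')(1707, 2859), -2634750), -1) = Pow(Add(Rational(1, 1252), -2634750), -1) = Pow(Rational(-3298706999, 1252), -1) = Rational(-1252, 3298706999)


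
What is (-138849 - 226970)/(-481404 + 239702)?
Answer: 365819/241702 ≈ 1.5135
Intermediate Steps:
(-138849 - 226970)/(-481404 + 239702) = -365819/(-241702) = -365819*(-1/241702) = 365819/241702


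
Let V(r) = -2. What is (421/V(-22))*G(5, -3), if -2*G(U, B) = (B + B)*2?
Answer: -1263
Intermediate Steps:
G(U, B) = -2*B (G(U, B) = -(B + B)*2/2 = -2*B*2/2 = -2*B)
(421/V(-22))*G(5, -3) = (421/(-2))*(-2*(-3)) = (421*(-½))*6 = -421/2*6 = -1263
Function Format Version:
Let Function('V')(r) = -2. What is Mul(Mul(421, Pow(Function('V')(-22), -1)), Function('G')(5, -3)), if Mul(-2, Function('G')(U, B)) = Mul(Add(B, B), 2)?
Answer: -1263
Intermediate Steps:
Function('G')(U, B) = Mul(-2, B) (Function('G')(U, B) = Mul(Rational(-1, 2), Mul(Add(B, B), 2)) = Mul(Rational(-1, 2), Mul(Mul(2, B), 2)) = Mul(Rational(-1, 2), Mul(4, B)) = Mul(-2, B))
Mul(Mul(421, Pow(Function('V')(-22), -1)), Function('G')(5, -3)) = Mul(Mul(421, Pow(-2, -1)), Mul(-2, -3)) = Mul(Mul(421, Rational(-1, 2)), 6) = Mul(Rational(-421, 2), 6) = -1263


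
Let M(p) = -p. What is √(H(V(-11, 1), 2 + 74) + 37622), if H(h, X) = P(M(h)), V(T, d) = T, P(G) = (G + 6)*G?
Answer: 3*√4201 ≈ 194.45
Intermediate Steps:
P(G) = G*(6 + G) (P(G) = (6 + G)*G = G*(6 + G))
H(h, X) = -h*(6 - h) (H(h, X) = (-h)*(6 - h) = -h*(6 - h))
√(H(V(-11, 1), 2 + 74) + 37622) = √(-11*(-6 - 11) + 37622) = √(-11*(-17) + 37622) = √(187 + 37622) = √37809 = 3*√4201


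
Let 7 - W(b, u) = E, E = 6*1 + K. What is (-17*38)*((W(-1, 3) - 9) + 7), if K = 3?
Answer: 2584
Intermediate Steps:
E = 9 (E = 6*1 + 3 = 6 + 3 = 9)
W(b, u) = -2 (W(b, u) = 7 - 1*9 = 7 - 9 = -2)
(-17*38)*((W(-1, 3) - 9) + 7) = (-17*38)*((-2 - 9) + 7) = -646*(-11 + 7) = -646*(-4) = 2584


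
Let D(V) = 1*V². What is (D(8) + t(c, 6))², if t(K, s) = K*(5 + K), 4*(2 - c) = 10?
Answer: 61009/16 ≈ 3813.1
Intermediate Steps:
c = -½ (c = 2 - ¼*10 = 2 - 5/2 = -½ ≈ -0.50000)
D(V) = V²
(D(8) + t(c, 6))² = (8² - (5 - ½)/2)² = (64 - ½*9/2)² = (64 - 9/4)² = (247/4)² = 61009/16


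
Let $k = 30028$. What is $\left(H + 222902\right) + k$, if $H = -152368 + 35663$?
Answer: $136225$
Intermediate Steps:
$H = -116705$
$\left(H + 222902\right) + k = \left(-116705 + 222902\right) + 30028 = 106197 + 30028 = 136225$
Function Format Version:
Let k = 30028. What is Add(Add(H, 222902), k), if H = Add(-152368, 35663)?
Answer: 136225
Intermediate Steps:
H = -116705
Add(Add(H, 222902), k) = Add(Add(-116705, 222902), 30028) = Add(106197, 30028) = 136225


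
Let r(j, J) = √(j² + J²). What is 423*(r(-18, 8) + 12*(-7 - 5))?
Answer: -60912 + 846*√97 ≈ -52580.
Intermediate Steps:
r(j, J) = √(J² + j²)
423*(r(-18, 8) + 12*(-7 - 5)) = 423*(√(8² + (-18)²) + 12*(-7 - 5)) = 423*(√(64 + 324) + 12*(-12)) = 423*(√388 - 144) = 423*(2*√97 - 144) = 423*(-144 + 2*√97) = -60912 + 846*√97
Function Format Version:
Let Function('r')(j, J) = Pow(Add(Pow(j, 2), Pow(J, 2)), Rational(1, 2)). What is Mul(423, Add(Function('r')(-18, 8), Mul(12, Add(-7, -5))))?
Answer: Add(-60912, Mul(846, Pow(97, Rational(1, 2)))) ≈ -52580.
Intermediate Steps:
Function('r')(j, J) = Pow(Add(Pow(J, 2), Pow(j, 2)), Rational(1, 2))
Mul(423, Add(Function('r')(-18, 8), Mul(12, Add(-7, -5)))) = Mul(423, Add(Pow(Add(Pow(8, 2), Pow(-18, 2)), Rational(1, 2)), Mul(12, Add(-7, -5)))) = Mul(423, Add(Pow(Add(64, 324), Rational(1, 2)), Mul(12, -12))) = Mul(423, Add(Pow(388, Rational(1, 2)), -144)) = Mul(423, Add(Mul(2, Pow(97, Rational(1, 2))), -144)) = Mul(423, Add(-144, Mul(2, Pow(97, Rational(1, 2))))) = Add(-60912, Mul(846, Pow(97, Rational(1, 2))))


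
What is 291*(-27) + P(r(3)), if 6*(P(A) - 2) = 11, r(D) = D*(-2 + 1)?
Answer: -47119/6 ≈ -7853.2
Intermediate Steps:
r(D) = -D (r(D) = D*(-1) = -D)
P(A) = 23/6 (P(A) = 2 + (1/6)*11 = 2 + 11/6 = 23/6)
291*(-27) + P(r(3)) = 291*(-27) + 23/6 = -7857 + 23/6 = -47119/6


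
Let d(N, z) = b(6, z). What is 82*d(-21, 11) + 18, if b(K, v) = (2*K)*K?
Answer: 5922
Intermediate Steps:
b(K, v) = 2*K²
d(N, z) = 72 (d(N, z) = 2*6² = 2*36 = 72)
82*d(-21, 11) + 18 = 82*72 + 18 = 5904 + 18 = 5922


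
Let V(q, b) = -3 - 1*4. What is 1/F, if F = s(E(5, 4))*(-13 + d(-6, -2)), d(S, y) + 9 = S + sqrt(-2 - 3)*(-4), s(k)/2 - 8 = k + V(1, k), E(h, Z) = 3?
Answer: I/(32*(sqrt(5) - 7*I)) ≈ -0.0040509 + 0.001294*I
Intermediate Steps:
V(q, b) = -7 (V(q, b) = -3 - 4 = -7)
s(k) = 2 + 2*k (s(k) = 16 + 2*(k - 7) = 16 + 2*(-7 + k) = 16 + (-14 + 2*k) = 2 + 2*k)
d(S, y) = -9 + S - 4*I*sqrt(5) (d(S, y) = -9 + (S + sqrt(-2 - 3)*(-4)) = -9 + (S + sqrt(-5)*(-4)) = -9 + (S + (I*sqrt(5))*(-4)) = -9 + (S - 4*I*sqrt(5)) = -9 + S - 4*I*sqrt(5))
F = -224 - 32*I*sqrt(5) (F = (2 + 2*3)*(-13 + (-9 - 6 - 4*I*sqrt(5))) = (2 + 6)*(-13 + (-15 - 4*I*sqrt(5))) = 8*(-28 - 4*I*sqrt(5)) = -224 - 32*I*sqrt(5) ≈ -224.0 - 71.554*I)
1/F = 1/(-224 - 32*I*sqrt(5))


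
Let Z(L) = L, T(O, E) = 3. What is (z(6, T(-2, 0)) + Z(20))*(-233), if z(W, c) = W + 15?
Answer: -9553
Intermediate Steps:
z(W, c) = 15 + W
(z(6, T(-2, 0)) + Z(20))*(-233) = ((15 + 6) + 20)*(-233) = (21 + 20)*(-233) = 41*(-233) = -9553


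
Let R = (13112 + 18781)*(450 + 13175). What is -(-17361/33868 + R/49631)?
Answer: -14716211045709/1680902708 ≈ -8754.9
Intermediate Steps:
R = 434542125 (R = 31893*13625 = 434542125)
-(-17361/33868 + R/49631) = -(-17361/33868 + 434542125/49631) = -1*14716211045709/1680902708 = -14716211045709/1680902708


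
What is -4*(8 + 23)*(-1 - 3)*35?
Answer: 17360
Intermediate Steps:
-4*(8 + 23)*(-1 - 3)*35 = -124*(-4)*35 = -4*(-124)*35 = 496*35 = 17360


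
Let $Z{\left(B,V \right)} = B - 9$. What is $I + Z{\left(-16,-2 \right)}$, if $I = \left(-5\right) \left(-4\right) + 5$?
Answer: $0$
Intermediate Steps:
$Z{\left(B,V \right)} = -9 + B$
$I = 25$ ($I = 20 + 5 = 25$)
$I + Z{\left(-16,-2 \right)} = 25 - 25 = 0$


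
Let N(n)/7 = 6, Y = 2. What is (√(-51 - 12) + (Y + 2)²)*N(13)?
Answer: 672 + 126*I*√7 ≈ 672.0 + 333.36*I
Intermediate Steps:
N(n) = 42 (N(n) = 7*6 = 42)
(√(-51 - 12) + (Y + 2)²)*N(13) = (√(-51 - 12) + (2 + 2)²)*42 = (√(-63) + 4²)*42 = (3*I*√7 + 16)*42 = (16 + 3*I*√7)*42 = 672 + 126*I*√7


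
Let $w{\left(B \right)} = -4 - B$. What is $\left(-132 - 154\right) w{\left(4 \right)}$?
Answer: $2288$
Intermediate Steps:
$\left(-132 - 154\right) w{\left(4 \right)} = \left(-132 - 154\right) \left(-4 - 4\right) = - 286 \left(-4 - 4\right) = \left(-286\right) \left(-8\right) = 2288$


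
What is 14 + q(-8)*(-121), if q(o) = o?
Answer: 982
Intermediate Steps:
14 + q(-8)*(-121) = 14 - 8*(-121) = 14 + 968 = 982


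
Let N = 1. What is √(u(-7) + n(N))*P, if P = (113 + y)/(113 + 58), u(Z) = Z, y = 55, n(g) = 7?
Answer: 0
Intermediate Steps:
P = 56/57 (P = (113 + 55)/(113 + 58) = 168/171 = 168*(1/171) = 56/57 ≈ 0.98246)
√(u(-7) + n(N))*P = √(-7 + 7)*(56/57) = √0*(56/57) = 0*(56/57) = 0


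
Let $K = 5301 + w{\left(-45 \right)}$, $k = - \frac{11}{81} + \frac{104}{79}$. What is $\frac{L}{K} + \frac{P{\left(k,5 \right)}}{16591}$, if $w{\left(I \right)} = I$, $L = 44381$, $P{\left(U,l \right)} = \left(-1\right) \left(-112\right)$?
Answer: $\frac{736913843}{87202296} \approx 8.4506$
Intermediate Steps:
$k = \frac{7555}{6399}$ ($k = \left(-11\right) \frac{1}{81} + 104 \cdot \frac{1}{79} = - \frac{11}{81} + \frac{104}{79} = \frac{7555}{6399} \approx 1.1807$)
$P{\left(U,l \right)} = 112$
$K = 5256$ ($K = 5301 - 45 = 5256$)
$\frac{L}{K} + \frac{P{\left(k,5 \right)}}{16591} = \frac{44381}{5256} + \frac{112}{16591} = \frac{736913843}{87202296}$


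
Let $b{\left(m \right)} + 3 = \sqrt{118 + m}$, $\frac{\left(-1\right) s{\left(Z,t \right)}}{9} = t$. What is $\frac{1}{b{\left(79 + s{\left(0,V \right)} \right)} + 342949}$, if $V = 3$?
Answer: $\frac{171473}{58805979373} - \frac{\sqrt{170}}{117611958746} \approx 2.9158 \cdot 10^{-6}$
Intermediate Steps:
$s{\left(Z,t \right)} = - 9 t$
$b{\left(m \right)} = -3 + \sqrt{118 + m}$
$\frac{1}{b{\left(79 + s{\left(0,V \right)} \right)} + 342949} = \frac{1}{\left(-3 + \sqrt{118 + \left(79 - 27\right)}\right) + 342949} = \frac{1}{\left(-3 + \sqrt{118 + 52}\right) + 342949} = \frac{1}{\left(-3 + \sqrt{170}\right) + 342949} = \frac{1}{342946 + \sqrt{170}}$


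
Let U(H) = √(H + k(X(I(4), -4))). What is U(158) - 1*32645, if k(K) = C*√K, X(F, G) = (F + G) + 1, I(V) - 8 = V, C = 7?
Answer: -32645 + √179 ≈ -32632.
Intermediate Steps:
I(V) = 8 + V
X(F, G) = 1 + F + G
k(K) = 7*√K
U(H) = √(21 + H) (U(H) = √(H + 7*√(1 + (8 + 4) - 4)) = √(H + 7*√(1 + 12 - 4)) = √(H + 7*√9) = √(H + 7*3) = √(H + 21) = √(21 + H))
U(158) - 1*32645 = √(21 + 158) - 1*32645 = √179 - 32645 = -32645 + √179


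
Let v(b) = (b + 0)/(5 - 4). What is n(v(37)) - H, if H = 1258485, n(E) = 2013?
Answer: -1256472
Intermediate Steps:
v(b) = b (v(b) = b/1 = b*1 = b)
n(v(37)) - H = 2013 - 1*1258485 = 2013 - 1258485 = -1256472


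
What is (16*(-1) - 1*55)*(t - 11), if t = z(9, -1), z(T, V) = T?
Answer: 142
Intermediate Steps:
t = 9
(16*(-1) - 1*55)*(t - 11) = (16*(-1) - 1*55)*(9 - 11) = (-16 - 55)*(-2) = -71*(-2) = 142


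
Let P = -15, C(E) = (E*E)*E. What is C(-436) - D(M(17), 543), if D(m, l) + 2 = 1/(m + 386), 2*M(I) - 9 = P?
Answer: -31743750083/383 ≈ -8.2882e+7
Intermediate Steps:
C(E) = E³ (C(E) = E²*E = E³)
M(I) = -3 (M(I) = 9/2 + (½)*(-15) = 9/2 - 15/2 = -3)
D(m, l) = -2 + 1/(386 + m) (D(m, l) = -2 + 1/(m + 386) = -2 + 1/(386 + m))
C(-436) - D(M(17), 543) = (-436)³ - (-771 - 2*(-3))/(386 - 3) = -82881856 - (-771 + 6)/383 = -82881856 - (-765)/383 = -82881856 - 1*(-765/383) = -82881856 + 765/383 = -31743750083/383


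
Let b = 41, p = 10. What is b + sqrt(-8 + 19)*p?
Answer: 41 + 10*sqrt(11) ≈ 74.166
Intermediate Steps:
b + sqrt(-8 + 19)*p = 41 + sqrt(-8 + 19)*10 = 41 + sqrt(11)*10 = 41 + 10*sqrt(11)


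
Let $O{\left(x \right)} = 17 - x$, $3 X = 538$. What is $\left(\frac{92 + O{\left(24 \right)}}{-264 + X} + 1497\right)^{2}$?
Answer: $\frac{144387080289}{64516} \approx 2.238 \cdot 10^{6}$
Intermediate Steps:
$X = \frac{538}{3}$ ($X = \frac{1}{3} \cdot 538 = \frac{538}{3} \approx 179.33$)
$\left(\frac{92 + O{\left(24 \right)}}{-264 + X} + 1497\right)^{2} = \left(\frac{92 + \left(17 - 24\right)}{-264 + \frac{538}{3}} + 1497\right)^{2} = \left(\frac{92 + \left(17 - 24\right)}{- \frac{254}{3}} + 1497\right)^{2} = \left(\left(92 - 7\right) \left(- \frac{3}{254}\right) + 1497\right)^{2} = \left(85 \left(- \frac{3}{254}\right) + 1497\right)^{2} = \left(- \frac{255}{254} + 1497\right)^{2} = \left(\frac{379983}{254}\right)^{2} = \frac{144387080289}{64516}$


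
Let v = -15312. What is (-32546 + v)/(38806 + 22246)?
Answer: -23929/30526 ≈ -0.78389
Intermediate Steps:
(-32546 + v)/(38806 + 22246) = (-32546 - 15312)/(38806 + 22246) = -47858/61052 = -47858*1/61052 = -23929/30526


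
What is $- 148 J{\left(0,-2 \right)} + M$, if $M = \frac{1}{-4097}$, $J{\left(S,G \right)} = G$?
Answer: $\frac{1212711}{4097} \approx 296.0$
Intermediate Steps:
$M = - \frac{1}{4097} \approx -0.00024408$
$- 148 J{\left(0,-2 \right)} + M = \left(-148\right) \left(-2\right) - \frac{1}{4097} = 296 - \frac{1}{4097} = \frac{1212711}{4097}$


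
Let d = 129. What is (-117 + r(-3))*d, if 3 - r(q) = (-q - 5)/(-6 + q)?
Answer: -44204/3 ≈ -14735.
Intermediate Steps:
r(q) = 3 - (-5 - q)/(-6 + q) (r(q) = 3 - (-q - 5)/(-6 + q) = 3 - (-5 - q)/(-6 + q))
(-117 + r(-3))*d = (-117 + (-13 + 4*(-3))/(-6 - 3))*129 = (-117 + (-13 - 12)/(-9))*129 = (-117 - ⅑*(-25))*129 = (-117 + 25/9)*129 = -1028/9*129 = -44204/3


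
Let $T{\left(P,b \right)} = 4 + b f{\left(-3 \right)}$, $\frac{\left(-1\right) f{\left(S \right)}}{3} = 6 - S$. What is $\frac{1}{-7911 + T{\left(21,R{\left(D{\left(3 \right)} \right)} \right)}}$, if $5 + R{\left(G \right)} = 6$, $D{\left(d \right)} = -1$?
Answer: $- \frac{1}{7934} \approx -0.00012604$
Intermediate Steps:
$f{\left(S \right)} = -18 + 3 S$ ($f{\left(S \right)} = - 3 \left(6 - S\right) = -18 + 3 S$)
$R{\left(G \right)} = 1$ ($R{\left(G \right)} = -5 + 6 = 1$)
$T{\left(P,b \right)} = 4 - 27 b$ ($T{\left(P,b \right)} = 4 + b \left(-18 + 3 \left(-3\right)\right) = 4 + b \left(-18 - 9\right) = 4 + b \left(-27\right) = 4 - 27 b$)
$\frac{1}{-7911 + T{\left(21,R{\left(D{\left(3 \right)} \right)} \right)}} = \frac{1}{-7911 + \left(4 - 27\right)} = \frac{1}{-7911 - 23} = \frac{1}{-7934} = - \frac{1}{7934}$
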